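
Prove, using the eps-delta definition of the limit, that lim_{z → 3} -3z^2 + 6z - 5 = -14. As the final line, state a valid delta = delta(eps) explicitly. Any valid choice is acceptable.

delta = min(2, eps/18)

Suppose eps > 0. We want delta > 0 such that 0 < |z − 3| < delta implies |(-3z^2 + 6z - 5) + 14| < eps.
(-3z^2 + 6z - 5) + 14 = -3z^2 + 6z + 9 = (z − 3)(-3z - 3).
So |(-3z^2 + 6z - 5) + 14| = |z − 3|·|-3z - 3|.
Require delta ≤ 2. Then |z − 3| < 2 gives |z| < 5, and by the triangle inequality |-3z - 3| ≤ 3·5 + 3 = 18.
Hence |(-3z^2 + 6z - 5) + 14| ≤ 18|z − 3| < eps provided |z − 3| < eps/18.
Choosing delta = min(2, eps/18) ensures both conditions, hence |(-3z^2 + 6z - 5) + 14| < eps.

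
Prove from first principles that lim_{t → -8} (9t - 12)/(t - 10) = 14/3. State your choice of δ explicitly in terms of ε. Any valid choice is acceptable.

δ = min(9, (27/13)ε)

Let ε > 0 be given. We want δ > 0 with 0 < |t + 8| < δ ⇒ |(9t - 12)/(t - 10) − (14/3)| < ε.
Combining over a common denominator, (9t - 12)/(t - 10) − (14/3) = [(9t - 12)·(-18) − (-84)·(t - 10)] / [(-18)·(t - 10)] = -78(t + 8) / ((-18)(t - 10)).
So |(9t - 12)/(t - 10) − (14/3)| = 78|t + 8| / (18·|t − 10|).
Require δ ≤ 9, so |t − 10| ≥ |-18| − |t + 8| > 18 − 9 = 9.
Hence |(9t - 12)/(t - 10) − (14/3)| < 78|t + 8|/(18·9) = (13/27)|t + 8|, which is < ε once |t + 8| < (27/13)ε.
Take δ = min(9, (27/13)ε). Then 0 < |t + 8| < δ forces both bounds, so |(9t - 12)/(t - 10) − (14/3)| < ε.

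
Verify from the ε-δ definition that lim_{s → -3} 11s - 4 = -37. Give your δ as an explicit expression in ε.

Fix ε > 0. We need δ > 0 so that 0 < |s + 3| < δ implies |(11s - 4) + 37| < ε.
Since (11s - 4) + 37 = 11(s + 3), we have |(11s - 4) + 37| = 11|s + 3|.
So 11|s + 3| < ε exactly when |s + 3| < ε/11.
Choosing δ = ε/11 gives |(11s - 4) + 37| = 11|s + 3| < ε whenever |s + 3| < δ.

δ = ε/11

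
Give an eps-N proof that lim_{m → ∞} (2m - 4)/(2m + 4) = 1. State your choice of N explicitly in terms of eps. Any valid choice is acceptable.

N = 4/eps

Suppose eps > 0. For m ≥ 1, |(2m - 4)/(2m + 4) − 1| = |-16|/(2(2m + 4)) = 16/(2(2m + 4)).
Since 2m + 4 ≥ 2m for m ≥ 1, this is ≤ 16/(2·2m) = 4/m.
So |(2m - 4)/(2m + 4) − 1| < eps whenever m > 4/eps.
Take N = 4/eps. If m > N then |(2m - 4)/(2m + 4) − 1| ≤ 4/m < eps.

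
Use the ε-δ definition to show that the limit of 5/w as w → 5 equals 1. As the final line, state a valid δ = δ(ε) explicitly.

δ = min(5/2, (5/2)ε)

Let ε > 0. We seek δ > 0 such that 0 < |w − 5| < δ implies |5/w − 1| < ε.
|5/w − 1| = 5·|5 − w|/(5·|w|) = 5|w − 5|/(5|w|).
Restrict δ ≤ 5/2. Then |w − 5| < 5/2 gives |w| > 5/2, so 5|w| > 25/2.
Then |5/w − 1| < 5|w − 5|/(25/2), which is < ε when |w − 5| < (5/2)ε.
Take δ = min(5/2, (5/2)ε). Then 0 < |w − 5| < δ gives both |w − 5| < 5/2 and |w − 5| < (5/2)ε, so |5/w − 1| < ε.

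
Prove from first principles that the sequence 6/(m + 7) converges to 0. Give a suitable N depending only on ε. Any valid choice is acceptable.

N = 6/ε

Let ε > 0. For m ≥ 1, |6/(m + 7) − 0| = 6/(m + 7) ≤ 6/m.
We need 6/m < ε, i.e. m > 6/ε.
Take N = 6/ε. If m > N then |6/(m + 7)| ≤ 6/m < ε.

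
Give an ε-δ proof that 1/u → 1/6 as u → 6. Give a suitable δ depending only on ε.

δ = min(3, 18ε)

Let ε > 0. We seek δ > 0 such that 0 < |u − 6| < δ implies |1/u − (1/6)| < ε.
|1/u − (1/6)| = |6 − u|/(6·|u|) = |u − 6|/(6|u|).
Restrict δ ≤ 3. Then |u − 6| < 3 gives |u| > 3, so 6|u| > 18.
Then |1/u − (1/6)| < |u − 6|/18, which is < ε when |u − 6| < 18ε.
Take δ = min(3, 18ε). Then 0 < |u − 6| < δ gives both |u − 6| < 3 and |u − 6| < 18ε, so |1/u − (1/6)| < ε.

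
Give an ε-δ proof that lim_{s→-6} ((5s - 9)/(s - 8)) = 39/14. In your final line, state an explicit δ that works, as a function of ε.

δ = min(7, (98/31)ε)

Let ε > 0 be given. We want δ > 0 with 0 < |s + 6| < δ ⇒ |(5s - 9)/(s - 8) − (39/14)| < ε.
Combining over a common denominator, (5s - 9)/(s - 8) − (39/14) = [(5s - 9)·(-14) − (-39)·(s - 8)] / [(-14)·(s - 8)] = -31(s + 6) / ((-14)(s - 8)).
So |(5s - 9)/(s - 8) − (39/14)| = 31|s + 6| / (14·|s − 8|).
Restrict δ ≤ 7. Then |s + 6| < 7 gives |s − 8| = |(s + 6) + (-14)| ≥ 14 − 7 = 7.
Hence |(5s - 9)/(s - 8) − (39/14)| < 31|s + 6|/(14·7) = (31/98)|s + 6|, which is < ε once |s + 6| < (98/31)ε.
Take δ = min(7, (98/31)ε). Then 0 < |s + 6| < δ forces both bounds, so |(5s - 9)/(s - 8) − (39/14)| < ε.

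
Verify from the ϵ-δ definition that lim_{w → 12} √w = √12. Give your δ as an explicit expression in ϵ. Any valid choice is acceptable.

Fix ϵ > 0. We want δ > 0 such that 0 < |w − 12| < δ implies |√w − √12| < ϵ.
Multiplying by the conjugate, |√w − √12| = |w − 12|/(√w + √12).
Restrict δ ≤ 12 so that |w − 12| < 12 forces w > 0, and then √w + √12 > √12.
Hence |√w − √12| < |w − 12|/√12, which is < ϵ once |w − 12| < √12·ϵ.
Take δ = min(12, √12·ϵ). If 0 < |w − 12| < δ then w > 0 and |√w − √12| < |w − 12|/√12 < ϵ.

δ = min(12, √12·ϵ)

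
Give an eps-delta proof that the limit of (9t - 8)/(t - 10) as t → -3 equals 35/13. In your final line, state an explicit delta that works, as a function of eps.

delta = min(13/2, (169/164)eps)

Let eps > 0 be given. We want delta > 0 with 0 < |t + 3| < delta ⇒ |(9t - 8)/(t - 10) − (35/13)| < eps.
Combining over a common denominator, (9t - 8)/(t - 10) − (35/13) = [(9t - 8)·(-13) − (-35)·(t - 10)] / [(-13)·(t - 10)] = -82(t + 3) / ((-13)(t - 10)).
So |(9t - 8)/(t - 10) − (35/13)| = 82|t + 3| / (13·|t − 10|).
Require delta ≤ 13/2, so |t − 10| ≥ |-13| − |t + 3| > 13 − 13/2 = 13/2.
Hence |(9t - 8)/(t - 10) − (35/13)| < 82|t + 3|/(13·(13/2)) = (164/169)|t + 3|, which is < eps once |t + 3| < (169/164)eps.
Take delta = min(13/2, (169/164)eps). Then 0 < |t + 3| < delta forces both bounds, so |(9t - 8)/(t - 10) − (35/13)| < eps.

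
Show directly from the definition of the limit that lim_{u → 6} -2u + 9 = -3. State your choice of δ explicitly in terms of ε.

Suppose ε > 0. We need δ > 0 so that 0 < |u − 6| < δ implies |(-2u + 9) + 3| < ε.
|(-2u + 9) + 3| = |-2u + 12| = 2|u − 6|.
So 2|u − 6| < ε exactly when |u − 6| < ε/2.
Choosing δ = ε/2 gives |(-2u + 9) + 3| = 2|u − 6| < ε whenever |u − 6| < δ.

δ = ε/2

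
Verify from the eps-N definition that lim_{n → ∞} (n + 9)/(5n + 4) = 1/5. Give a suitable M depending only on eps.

M = (41/25)/eps

Suppose eps > 0. For n ≥ 1, |(n + 9)/(5n + 4) − (1/5)| = |41|/(5(5n + 4)) = 41/(5(5n + 4)).
Since 5n + 4 ≥ 5n for n ≥ 1, this is ≤ 41/(5·5n) = (41/25)/n.
So |(n + 9)/(5n + 4) − (1/5)| < eps whenever n > (41/25)/eps.
Take M = (41/25)/eps. If n > M then |(n + 9)/(5n + 4) − (1/5)| ≤ (41/25)/n < eps.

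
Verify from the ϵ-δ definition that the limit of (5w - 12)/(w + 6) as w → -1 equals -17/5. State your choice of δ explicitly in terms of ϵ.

δ = min(5/2, (25/84)ϵ)

Let ϵ > 0. We want δ > 0 with 0 < |w + 1| < δ ⇒ |(5w - 12)/(w + 6) + 17/5| < ϵ.
Combining over a common denominator, (5w - 12)/(w + 6) + 17/5 = [(5w - 12)·5 − (-17)·(w + 6)] / [5·(w + 6)] = 42(w + 1) / (5(w + 6)).
So |(5w - 12)/(w + 6) + 17/5| = 42|w + 1| / (5·|w + 6|).
Require δ ≤ 5/2, so |w + 6| ≥ |5| − |w + 1| > 5 − 5/2 = 5/2.
Hence |(5w - 12)/(w + 6) + 17/5| < 42|w + 1|/(5·(5/2)) = (84/25)|w + 1|, which is < ϵ once |w + 1| < (25/84)ϵ.
Take δ = min(5/2, (25/84)ϵ). Then 0 < |w + 1| < δ forces both bounds, so |(5w - 12)/(w + 6) + 17/5| < ϵ.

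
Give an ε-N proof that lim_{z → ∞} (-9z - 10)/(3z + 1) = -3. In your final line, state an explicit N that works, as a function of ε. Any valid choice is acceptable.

Suppose ε > 0. We seek N > 0 such that z > N implies |(-9z - 10)/(3z + 1) + 3| < ε.
(-9z - 10)/(3z + 1) + 3 = (3(-9z - 10) − (-9)(3z + 1)) / (3(3z + 1)) = -21/(3(3z + 1)).
For z > 0 we have 3z + 1 > 3z, so |(-9z - 10)/(3z + 1) + 3| = 21/(3(3z + 1)) < 21/(3·3z) = (7/3)/z.
Thus |(-9z - 10)/(3z + 1) + 3| < ε whenever z > (7/3)/ε.
Take N = (7/3)/ε. If z > N then |(-9z - 10)/(3z + 1) + 3| < (7/3)/z < ε.

N = (7/3)/ε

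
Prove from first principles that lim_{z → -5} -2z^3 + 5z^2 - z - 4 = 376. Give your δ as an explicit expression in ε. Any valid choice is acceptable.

Fix ε > 0. We want δ > 0 such that 0 < |z + 5| < δ implies |(-2z^3 + 5z^2 - z - 4) − 376| < ε.
(-2z^3 + 5z^2 - z - 4) − 376 = -2z^3 + 5z^2 - z - 380 = (z + 5)(-2z^2 + 15z - 76).
So |(-2z^3 + 5z^2 - z - 4) − 376| = |z + 5|·|-2z^2 + 15z - 76|.
Require δ ≤ 2. Then |z + 5| < 2 gives |z| < 7, and by the triangle inequality |-2z^2 + 15z - 76| ≤ 2·7^2 + 15·7 + 76 = 279.
Hence |(-2z^3 + 5z^2 - z - 4) − 376| ≤ 279|z + 5| < ε provided |z + 5| < ε/279.
Choosing δ = min(2, ε/279) ensures both conditions, hence |(-2z^3 + 5z^2 - z - 4) − 376| < ε.

δ = min(2, ε/279)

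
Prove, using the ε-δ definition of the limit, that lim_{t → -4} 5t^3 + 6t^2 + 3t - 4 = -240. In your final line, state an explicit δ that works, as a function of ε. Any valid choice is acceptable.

δ = min(1, ε/254)

Let ε > 0. We want δ > 0 such that 0 < |t + 4| < δ implies |(5t^3 + 6t^2 + 3t - 4) + 240| < ε.
(5t^3 + 6t^2 + 3t - 4) + 240 = 5t^3 + 6t^2 + 3t + 236 = (t + 4)(5t^2 - 14t + 59).
So |(5t^3 + 6t^2 + 3t - 4) + 240| = |t + 4|·|5t^2 - 14t + 59|.
Assume first that |t + 4| < 1, so |t| < 5. Then |5t^2 - 14t + 59| ≤ 5·5^2 + 14·5 + 59 = 254.
Hence |(5t^3 + 6t^2 + 3t - 4) + 240| ≤ 254|t + 4| < ε provided |t + 4| < ε/254.
Take δ = min(1, ε/254). Then 0 < |t + 4| < δ gives both |t + 4| < 1 and |t + 4| < ε/254, so |(5t^3 + 6t^2 + 3t - 4) + 240| < ε.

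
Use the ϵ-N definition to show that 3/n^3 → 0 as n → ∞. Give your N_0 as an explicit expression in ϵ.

Suppose ϵ > 0. For n ≥ 1, |3/n^3 − 0| = 3/n^3.
3/n^3 < ϵ ⇔ n^3 > 3/ϵ ⇔ n > (3/ϵ)^{1/3}.
Take N_0 = (3/ϵ)^{1/3}. Then n > N_0 implies 3/n^3 < ϵ.

N_0 = (3/ϵ)^{1/3}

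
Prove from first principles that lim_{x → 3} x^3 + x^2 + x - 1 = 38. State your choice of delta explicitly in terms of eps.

delta = min(2, eps/58)

Fix eps > 0. We want delta > 0 such that 0 < |x − 3| < delta implies |(x^3 + x^2 + x - 1) − 38| < eps.
(x^3 + x^2 + x - 1) − 38 = x^3 + x^2 + x - 39 = (x − 3)(x^2 + 4x + 13).
So |(x^3 + x^2 + x - 1) − 38| = |x − 3|·|x^2 + 4x + 13|.
Assume first that |x − 3| < 2, so |x| < 5. Then |x^2 + 4x + 13| ≤ 5^2 + 4·5 + 13 = 58.
Hence |(x^3 + x^2 + x - 1) − 38| ≤ 58|x − 3| < eps provided |x − 3| < eps/58.
Take delta = min(2, eps/58). Then 0 < |x − 3| < delta gives both |x − 3| < 2 and |x − 3| < eps/58, so |(x^3 + x^2 + x - 1) − 38| < eps.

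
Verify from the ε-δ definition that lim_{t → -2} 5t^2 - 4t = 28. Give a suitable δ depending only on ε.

δ = min(2, ε/34)

Let ε > 0. We want δ > 0 such that 0 < |t + 2| < δ implies |(5t^2 - 4t) − 28| < ε.
(5t^2 - 4t) − 28 = 5t^2 - 4t - 28 = (t + 2)(5t - 14).
So |(5t^2 - 4t) − 28| = |t + 2|·|5t - 14|.
Assume first that |t + 2| < 2, so |t| < 4. Then |5t - 14| ≤ 5·4 + 14 = 34.
Hence |(5t^2 - 4t) − 28| ≤ 34|t + 2| < ε provided |t + 2| < ε/34.
Choosing δ = min(2, ε/34) ensures both conditions, hence |(5t^2 - 4t) − 28| < ε.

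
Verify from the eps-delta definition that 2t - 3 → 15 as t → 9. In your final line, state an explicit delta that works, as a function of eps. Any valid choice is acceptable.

delta = eps/2

Let eps > 0. We need delta > 0 so that 0 < |t − 9| < delta implies |(2t - 3) − 15| < eps.
Since (2t - 3) − 15 = 2(t − 9), we have |(2t - 3) − 15| = 2|t − 9|.
Thus it suffices that |t − 9| < eps/2.
Choosing delta = eps/2 gives |(2t - 3) − 15| = 2|t − 9| < eps whenever |t − 9| < delta.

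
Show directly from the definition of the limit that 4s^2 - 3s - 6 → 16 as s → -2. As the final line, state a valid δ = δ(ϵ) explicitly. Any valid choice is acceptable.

δ = min(2, ϵ/27)

Let ϵ > 0 be given. We want δ > 0 such that 0 < |s + 2| < δ implies |(4s^2 - 3s - 6) − 16| < ϵ.
(4s^2 - 3s - 6) − 16 = 4s^2 - 3s - 22 = (s + 2)(4s - 11).
So |(4s^2 - 3s - 6) − 16| = |s + 2|·|4s - 11|.
Require δ ≤ 2. Then |s + 2| < 2 gives |s| < 4, and by the triangle inequality |4s - 11| ≤ 4·4 + 11 = 27.
Hence |(4s^2 - 3s - 6) − 16| ≤ 27|s + 2| < ϵ provided |s + 2| < ϵ/27.
Take δ = min(2, ϵ/27). Then 0 < |s + 2| < δ gives both |s + 2| < 2 and |s + 2| < ϵ/27, so |(4s^2 - 3s - 6) − 16| < ϵ.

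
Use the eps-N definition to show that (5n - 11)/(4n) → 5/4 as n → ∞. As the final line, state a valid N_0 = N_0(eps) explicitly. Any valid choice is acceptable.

Fix eps > 0. For n ≥ 1, |(5n - 11)/(4n) − (5/4)| = |-44|/(4(4n)) = 44/(4(4n)).
Since 4n ≥ 4n for n ≥ 1, this is ≤ 44/(4·4n) = (11/4)/n.
So |(5n - 11)/(4n) − (5/4)| < eps whenever n > (11/4)/eps.
Take N_0 = (11/4)/eps. If n > N_0 then |(5n - 11)/(4n) − (5/4)| ≤ (11/4)/n < eps.

N_0 = (11/4)/eps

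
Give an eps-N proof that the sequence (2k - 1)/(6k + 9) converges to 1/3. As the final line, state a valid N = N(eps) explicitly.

Suppose eps > 0. For k ≥ 1, |(2k - 1)/(6k + 9) − (1/3)| = |-24|/(6(6k + 9)) = 24/(6(6k + 9)).
Since 6k + 9 ≥ 6k for k ≥ 1, this is ≤ 24/(6·6k) = (2/3)/k.
So |(2k - 1)/(6k + 9) − (1/3)| < eps whenever k > (2/3)/eps.
Take N = (2/3)/eps. If k > N then |(2k - 1)/(6k + 9) − (1/3)| ≤ (2/3)/k < eps.

N = (2/3)/eps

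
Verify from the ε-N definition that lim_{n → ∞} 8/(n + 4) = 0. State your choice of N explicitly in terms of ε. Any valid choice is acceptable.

N = 8/ε

Suppose ε > 0. For n ≥ 1, |8/(n + 4) − 0| = 8/(n + 4) ≤ 8/n.
We need 8/n < ε, i.e. n > 8/ε.
Take N = 8/ε. If n > N then |8/(n + 4)| ≤ 8/n < ε.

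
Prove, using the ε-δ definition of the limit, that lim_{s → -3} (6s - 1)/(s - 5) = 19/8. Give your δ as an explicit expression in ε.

δ = min(4, (32/29)ε)

Suppose ε > 0. We want δ > 0 with 0 < |s + 3| < δ ⇒ |(6s - 1)/(s - 5) − (19/8)| < ε.
Combining over a common denominator, (6s - 1)/(s - 5) − (19/8) = [(6s - 1)·(-8) − (-19)·(s - 5)] / [(-8)·(s - 5)] = -29(s + 3) / ((-8)(s - 5)).
So |(6s - 1)/(s - 5) − (19/8)| = 29|s + 3| / (8·|s − 5|).
Restrict δ ≤ 4. Then |s + 3| < 4 gives |s − 5| = |(s + 3) + (-8)| ≥ 8 − 4 = 4.
Hence |(6s - 1)/(s - 5) − (19/8)| < 29|s + 3|/(8·4) = (29/32)|s + 3|, which is < ε once |s + 3| < (32/29)ε.
Take δ = min(4, (32/29)ε). Then 0 < |s + 3| < δ forces both bounds, so |(6s - 1)/(s - 5) − (19/8)| < ε.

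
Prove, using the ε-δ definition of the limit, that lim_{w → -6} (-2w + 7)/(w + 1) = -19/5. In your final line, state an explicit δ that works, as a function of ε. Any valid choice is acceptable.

δ = min(5/2, (25/18)ε)

Let ε > 0 be given. We want δ > 0 with 0 < |w + 6| < δ ⇒ |(-2w + 7)/(w + 1) + 19/5| < ε.
Combining over a common denominator, (-2w + 7)/(w + 1) + 19/5 = [(-2w + 7)·(-5) − 19·(w + 1)] / [(-5)·(w + 1)] = -9(w + 6) / ((-5)(w + 1)).
So |(-2w + 7)/(w + 1) + 19/5| = 9|w + 6| / (5·|w + 1|).
Restrict δ ≤ 5/2. Then |w + 6| < 5/2 gives |w + 1| = |(w + 6) + (-5)| ≥ 5 − 5/2 = 5/2.
Hence |(-2w + 7)/(w + 1) + 19/5| < 9|w + 6|/(5·(5/2)) = (18/25)|w + 6|, which is < ε once |w + 6| < (25/18)ε.
Take δ = min(5/2, (25/18)ε). Then 0 < |w + 6| < δ forces both bounds, so |(-2w + 7)/(w + 1) + 19/5| < ε.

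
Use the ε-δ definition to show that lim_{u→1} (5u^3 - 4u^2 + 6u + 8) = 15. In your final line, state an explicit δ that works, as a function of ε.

δ = min(1, ε/29)

Let ε > 0. We want δ > 0 such that 0 < |u − 1| < δ implies |(5u^3 - 4u^2 + 6u + 8) − 15| < ε.
(5u^3 - 4u^2 + 6u + 8) − 15 = 5u^3 - 4u^2 + 6u - 7 = (u − 1)(5u^2 + u + 7).
So |(5u^3 - 4u^2 + 6u + 8) − 15| = |u − 1|·|5u^2 + u + 7|.
Assume first that |u − 1| < 1, so |u| < 2. Then |5u^2 + u + 7| ≤ 5·2^2 + 2 + 7 = 29.
Hence |(5u^3 - 4u^2 + 6u + 8) − 15| ≤ 29|u − 1| < ε provided |u − 1| < ε/29.
Choosing δ = min(1, ε/29) ensures both conditions, hence |(5u^3 - 4u^2 + 6u + 8) − 15| < ε.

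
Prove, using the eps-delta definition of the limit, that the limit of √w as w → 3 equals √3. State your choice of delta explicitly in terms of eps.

Suppose eps > 0. We want delta > 0 such that 0 < |w − 3| < delta implies |√w − √3| < eps.
Rationalise: √w − √3 = (w − 3)/(√w + √3), so |√w − √3| = |w − 3|/(√w + √3).
Restrict delta ≤ 3 so that |w − 3| < 3 forces w > 0, and then √w + √3 > √3.
Hence |√w − √3| < |w − 3|/√3, which is < eps once |w − 3| < √3·eps.
Take delta = min(3, √3·eps). If 0 < |w − 3| < delta then w > 0 and |√w − √3| < |w − 3|/√3 < eps.

delta = min(3, √3·eps)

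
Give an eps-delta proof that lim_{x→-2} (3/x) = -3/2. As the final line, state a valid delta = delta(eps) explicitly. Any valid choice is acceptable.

Let eps > 0. We seek delta > 0 such that 0 < |x + 2| < delta implies |3/x + 3/2| < eps.
|3/x + 3/2| = 3·|-2 − x|/(2·|x|) = 3|x + 2|/(2|x|).
Restrict delta ≤ 1. Then |x + 2| < 1 gives |x| > 1, so 2|x| > 2.
Then |3/x + 3/2| < 3|x + 2|/2, which is < eps when |x + 2| < (2/3)eps.
Take delta = min(1, (2/3)eps). Then 0 < |x + 2| < delta gives both |x + 2| < 1 and |x + 2| < (2/3)eps, so |3/x + 3/2| < eps.

delta = min(1, (2/3)eps)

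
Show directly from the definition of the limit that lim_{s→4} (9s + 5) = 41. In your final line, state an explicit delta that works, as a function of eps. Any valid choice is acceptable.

delta = eps/9

Fix eps > 0. We need delta > 0 so that 0 < |s − 4| < delta implies |(9s + 5) − 41| < eps.
|(9s + 5) − 41| = |9s - 36| = 9|s − 4|.
Thus it suffices that |s − 4| < eps/9.
Take delta = eps/9. If 0 < |s − 4| < delta then |(9s + 5) − 41| = 9|s − 4| < 9·(eps/9) = eps.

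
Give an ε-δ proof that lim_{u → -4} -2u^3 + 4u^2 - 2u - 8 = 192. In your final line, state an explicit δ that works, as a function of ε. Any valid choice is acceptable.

Let ε > 0. We want δ > 0 such that 0 < |u + 4| < δ implies |(-2u^3 + 4u^2 - 2u - 8) − 192| < ε.
(-2u^3 + 4u^2 - 2u - 8) − 192 = -2u^3 + 4u^2 - 2u - 200 = (u + 4)(-2u^2 + 12u - 50).
So |(-2u^3 + 4u^2 - 2u - 8) − 192| = |u + 4|·|-2u^2 + 12u - 50|.
Require δ ≤ 2. Then |u + 4| < 2 gives |u| < 6, and by the triangle inequality |-2u^2 + 12u - 50| ≤ 2·6^2 + 12·6 + 50 = 194.
Hence |(-2u^3 + 4u^2 - 2u - 8) − 192| ≤ 194|u + 4| < ε provided |u + 4| < ε/194.
Take δ = min(2, ε/194). Then 0 < |u + 4| < δ gives both |u + 4| < 2 and |u + 4| < ε/194, so |(-2u^3 + 4u^2 - 2u - 8) − 192| < ε.

δ = min(2, ε/194)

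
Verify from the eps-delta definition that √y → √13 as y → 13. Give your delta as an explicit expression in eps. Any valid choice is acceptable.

Let eps > 0 be given. We want delta > 0 such that 0 < |y − 13| < delta implies |√y − √13| < eps.
Rationalise: √y − √13 = (y − 13)/(√y + √13), so |√y − √13| = |y − 13|/(√y + √13).
Restrict delta ≤ 13 so that |y − 13| < 13 forces y > 0, and then √y + √13 > √13.
Hence |√y − √13| < |y − 13|/√13, which is < eps once |y − 13| < √13·eps.
Take delta = min(13, √13·eps). If 0 < |y − 13| < delta then y > 0 and |√y − √13| < |y − 13|/√13 < eps.

delta = min(13, √13·eps)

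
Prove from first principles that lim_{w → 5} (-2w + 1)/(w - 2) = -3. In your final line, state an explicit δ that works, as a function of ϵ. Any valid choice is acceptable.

δ = min(3/2, (3/2)ϵ)

Fix ϵ > 0. We want δ > 0 with 0 < |w − 5| < δ ⇒ |(-2w + 1)/(w - 2) + 3| < ϵ.
Combining over a common denominator, (-2w + 1)/(w - 2) + 3 = [(-2w + 1)·3 − (-9)·(w - 2)] / [3·(w - 2)] = 3(w − 5) / (3(w - 2)).
So |(-2w + 1)/(w - 2) + 3| = 3|w − 5| / (3·|w − 2|).
Restrict δ ≤ 3/2. Then |w − 5| < 3/2 gives |w − 2| = |(w − 5) + 3| ≥ 3 − 3/2 = 3/2.
Hence |(-2w + 1)/(w - 2) + 3| < 3|w − 5|/(3·(3/2)) = (2/3)|w − 5|, which is < ϵ once |w − 5| < (3/2)ϵ.
Take δ = min(3/2, (3/2)ϵ). Then 0 < |w − 5| < δ forces both bounds, so |(-2w + 1)/(w - 2) + 3| < ϵ.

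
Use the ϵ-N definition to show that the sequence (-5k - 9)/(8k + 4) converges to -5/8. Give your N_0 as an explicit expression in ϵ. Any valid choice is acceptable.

Let ϵ > 0 be given. For k ≥ 1, |(-5k - 9)/(8k + 4) + 5/8| = |-52|/(8(8k + 4)) = 52/(8(8k + 4)).
Since 8k + 4 ≥ 8k for k ≥ 1, this is ≤ 52/(8·8k) = (13/16)/k.
So |(-5k - 9)/(8k + 4) + 5/8| < ϵ whenever k > (13/16)/ϵ.
Take N_0 = (13/16)/ϵ. If k > N_0 then |(-5k - 9)/(8k + 4) + 5/8| ≤ (13/16)/k < ϵ.

N_0 = (13/16)/ϵ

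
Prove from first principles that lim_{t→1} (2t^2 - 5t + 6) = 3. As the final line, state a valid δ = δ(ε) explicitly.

Let ε > 0. We want δ > 0 such that 0 < |t − 1| < δ implies |(2t^2 - 5t + 6) − 3| < ε.
(2t^2 - 5t + 6) − 3 = 2t^2 - 5t + 3 = (t − 1)(2t - 3).
So |(2t^2 - 5t + 6) − 3| = |t − 1|·|2t - 3|.
Require δ ≤ 2. Then |t − 1| < 2 gives |t| < 3, and by the triangle inequality |2t - 3| ≤ 2·3 + 3 = 9.
Hence |(2t^2 - 5t + 6) − 3| ≤ 9|t − 1| < ε provided |t − 1| < ε/9.
Take δ = min(2, ε/9). Then 0 < |t − 1| < δ gives both |t − 1| < 2 and |t − 1| < ε/9, so |(2t^2 - 5t + 6) − 3| < ε.

δ = min(2, ε/9)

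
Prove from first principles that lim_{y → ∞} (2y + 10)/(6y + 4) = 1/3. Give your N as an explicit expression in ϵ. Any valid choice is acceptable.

N = (13/9)/ϵ

Let ϵ > 0 be given. We seek N > 0 such that y > N implies |(2y + 10)/(6y + 4) − (1/3)| < ϵ.
(2y + 10)/(6y + 4) − (1/3) = (6(2y + 10) − 2(6y + 4)) / (6(6y + 4)) = 52/(6(6y + 4)).
For y > 0 we have 6y + 4 > 6y, so |(2y + 10)/(6y + 4) − (1/3)| = 52/(6(6y + 4)) < 52/(6·6y) = (13/9)/y.
Thus |(2y + 10)/(6y + 4) − (1/3)| < ϵ whenever y > (13/9)/ϵ.
Take N = (13/9)/ϵ. If y > N then |(2y + 10)/(6y + 4) − (1/3)| < (13/9)/y < ϵ.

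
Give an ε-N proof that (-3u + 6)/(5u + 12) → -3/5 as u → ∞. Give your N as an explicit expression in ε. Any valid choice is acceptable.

Let ε > 0 be given. We seek N > 0 such that u > N implies |(-3u + 6)/(5u + 12) + 3/5| < ε.
(-3u + 6)/(5u + 12) + 3/5 = (5(-3u + 6) − (-3)(5u + 12)) / (5(5u + 12)) = 66/(5(5u + 12)).
For u > 0 we have 5u + 12 > 5u, so |(-3u + 6)/(5u + 12) + 3/5| = 66/(5(5u + 12)) < 66/(5·5u) = (66/25)/u.
Thus |(-3u + 6)/(5u + 12) + 3/5| < ε whenever u > (66/25)/ε.
Take N = (66/25)/ε. If u > N then |(-3u + 6)/(5u + 12) + 3/5| < (66/25)/u < ε.

N = (66/25)/ε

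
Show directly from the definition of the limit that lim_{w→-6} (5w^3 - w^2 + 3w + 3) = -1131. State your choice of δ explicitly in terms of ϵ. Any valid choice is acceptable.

Let ϵ > 0 be given. We want δ > 0 such that 0 < |w + 6| < δ implies |(5w^3 - w^2 + 3w + 3) + 1131| < ϵ.
(5w^3 - w^2 + 3w + 3) + 1131 = 5w^3 - w^2 + 3w + 1134 = (w + 6)(5w^2 - 31w + 189).
So |(5w^3 - w^2 + 3w + 3) + 1131| = |w + 6|·|5w^2 - 31w + 189|.
Assume first that |w + 6| < 2, so |w| < 8. Then |5w^2 - 31w + 189| ≤ 5·8^2 + 31·8 + 189 = 757.
Hence |(5w^3 - w^2 + 3w + 3) + 1131| ≤ 757|w + 6| < ϵ provided |w + 6| < ϵ/757.
Choosing δ = min(2, ϵ/757) ensures both conditions, hence |(5w^3 - w^2 + 3w + 3) + 1131| < ϵ.

δ = min(2, ϵ/757)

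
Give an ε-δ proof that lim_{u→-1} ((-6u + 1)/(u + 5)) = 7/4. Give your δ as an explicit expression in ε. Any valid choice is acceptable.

Suppose ε > 0. We want δ > 0 with 0 < |u + 1| < δ ⇒ |(-6u + 1)/(u + 5) − (7/4)| < ε.
Combining over a common denominator, (-6u + 1)/(u + 5) − (7/4) = [(-6u + 1)·4 − 7·(u + 5)] / [4·(u + 5)] = -31(u + 1) / (4(u + 5)).
So |(-6u + 1)/(u + 5) − (7/4)| = 31|u + 1| / (4·|u + 5|).
Restrict δ ≤ 2. Then |u + 1| < 2 gives |u + 5| = |(u + 1) + 4| ≥ 4 − 2 = 2.
Hence |(-6u + 1)/(u + 5) − (7/4)| < 31|u + 1|/(4·2) = (31/8)|u + 1|, which is < ε once |u + 1| < (8/31)ε.
Take δ = min(2, (8/31)ε). Then 0 < |u + 1| < δ forces both bounds, so |(-6u + 1)/(u + 5) − (7/4)| < ε.

δ = min(2, (8/31)ε)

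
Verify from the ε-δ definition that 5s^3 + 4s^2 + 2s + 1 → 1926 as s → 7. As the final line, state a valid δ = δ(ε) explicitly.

Let ε > 0. We want δ > 0 such that 0 < |s − 7| < δ implies |(5s^3 + 4s^2 + 2s + 1) − 1926| < ε.
(5s^3 + 4s^2 + 2s + 1) − 1926 = 5s^3 + 4s^2 + 2s - 1925 = (s − 7)(5s^2 + 39s + 275).
So |(5s^3 + 4s^2 + 2s + 1) − 1926| = |s − 7|·|5s^2 + 39s + 275|.
Require δ ≤ 1. Then |s − 7| < 1 gives |s| < 8, and by the triangle inequality |5s^2 + 39s + 275| ≤ 5·8^2 + 39·8 + 275 = 907.
Hence |(5s^3 + 4s^2 + 2s + 1) − 1926| ≤ 907|s − 7| < ε provided |s − 7| < ε/907.
Choosing δ = min(1, ε/907) ensures both conditions, hence |(5s^3 + 4s^2 + 2s + 1) − 1926| < ε.

δ = min(1, ε/907)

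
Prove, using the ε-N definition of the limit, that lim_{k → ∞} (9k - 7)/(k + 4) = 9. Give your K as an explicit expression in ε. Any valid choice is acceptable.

K = 43/ε

Suppose ε > 0. For k ≥ 1, |(9k - 7)/(k + 4) − 9| = |-43|/((k + 4)) = 43/((k + 4)).
Since k + 4 ≥ k for k ≥ 1, this is ≤ 43/(k) = 43/k.
So |(9k - 7)/(k + 4) − 9| < ε whenever k > 43/ε.
Take K = 43/ε. If k > K then |(9k - 7)/(k + 4) − 9| ≤ 43/k < ε.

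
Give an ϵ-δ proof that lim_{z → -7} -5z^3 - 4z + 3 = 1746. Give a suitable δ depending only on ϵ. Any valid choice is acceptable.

δ = min(1, ϵ/849)

Let ϵ > 0. We want δ > 0 such that 0 < |z + 7| < δ implies |(-5z^3 - 4z + 3) − 1746| < ϵ.
(-5z^3 - 4z + 3) − 1746 = -5z^3 - 4z - 1743 = (z + 7)(-5z^2 + 35z - 249).
So |(-5z^3 - 4z + 3) − 1746| = |z + 7|·|-5z^2 + 35z - 249|.
Assume first that |z + 7| < 1, so |z| < 8. Then |-5z^2 + 35z - 249| ≤ 5·8^2 + 35·8 + 249 = 849.
Hence |(-5z^3 - 4z + 3) − 1746| ≤ 849|z + 7| < ϵ provided |z + 7| < ϵ/849.
Choosing δ = min(1, ϵ/849) ensures both conditions, hence |(-5z^3 - 4z + 3) − 1746| < ϵ.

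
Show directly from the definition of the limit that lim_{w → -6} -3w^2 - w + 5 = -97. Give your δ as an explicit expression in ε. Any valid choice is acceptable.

δ = min(2, ε/41)

Suppose ε > 0. We want δ > 0 such that 0 < |w + 6| < δ implies |(-3w^2 - w + 5) + 97| < ε.
(-3w^2 - w + 5) + 97 = -3w^2 - w + 102 = (w + 6)(-3w + 17).
So |(-3w^2 - w + 5) + 97| = |w + 6|·|-3w + 17|.
Assume first that |w + 6| < 2, so |w| < 8. Then |-3w + 17| ≤ 3·8 + 17 = 41.
Hence |(-3w^2 - w + 5) + 97| ≤ 41|w + 6| < ε provided |w + 6| < ε/41.
Take δ = min(2, ε/41). Then 0 < |w + 6| < δ gives both |w + 6| < 2 and |w + 6| < ε/41, so |(-3w^2 - w + 5) + 97| < ε.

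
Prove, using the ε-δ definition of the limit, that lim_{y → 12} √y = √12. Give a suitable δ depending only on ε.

Let ε > 0. We want δ > 0 such that 0 < |y − 12| < δ implies |√y − √12| < ε.
Rationalise: √y − √12 = (y − 12)/(√y + √12), so |√y − √12| = |y − 12|/(√y + √12).
Restrict δ ≤ 12 so that |y − 12| < 12 forces y > 0, and then √y + √12 > √12.
Hence |√y − √12| < |y − 12|/√12, which is < ε once |y − 12| < √12·ε.
Take δ = min(12, √12·ε). If 0 < |y − 12| < δ then y > 0 and |√y − √12| < |y − 12|/√12 < ε.

δ = min(12, √12·ε)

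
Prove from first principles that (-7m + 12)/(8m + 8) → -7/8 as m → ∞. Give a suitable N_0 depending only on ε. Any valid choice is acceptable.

Let ε > 0. For m ≥ 1, |(-7m + 12)/(8m + 8) + 7/8| = |152|/(8(8m + 8)) = 152/(8(8m + 8)).
Since 8m + 8 ≥ 8m for m ≥ 1, this is ≤ 152/(8·8m) = (19/8)/m.
So |(-7m + 12)/(8m + 8) + 7/8| < ε whenever m > (19/8)/ε.
Take N_0 = (19/8)/ε. If m > N_0 then |(-7m + 12)/(8m + 8) + 7/8| ≤ (19/8)/m < ε.

N_0 = (19/8)/ε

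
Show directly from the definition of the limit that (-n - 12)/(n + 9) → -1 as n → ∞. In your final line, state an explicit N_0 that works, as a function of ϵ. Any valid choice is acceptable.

Suppose ϵ > 0. For n ≥ 1, |(-n - 12)/(n + 9) + 1| = |-3|/((n + 9)) = 3/((n + 9)).
Since n + 9 ≥ n for n ≥ 1, this is ≤ 3/(n) = 3/n.
So |(-n - 12)/(n + 9) + 1| < ϵ whenever n > 3/ϵ.
Take N_0 = 3/ϵ. If n > N_0 then |(-n - 12)/(n + 9) + 1| ≤ 3/n < ϵ.

N_0 = 3/ϵ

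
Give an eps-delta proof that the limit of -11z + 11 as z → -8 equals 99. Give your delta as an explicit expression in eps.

delta = eps/11

Let eps > 0 be given. We need delta > 0 so that 0 < |z + 8| < delta implies |(-11z + 11) − 99| < eps.
Since (-11z + 11) − 99 = -11(z + 8), we have |(-11z + 11) − 99| = 11|z + 8|.
So 11|z + 8| < eps exactly when |z + 8| < eps/11.
Choosing delta = eps/11 gives |(-11z + 11) − 99| = 11|z + 8| < eps whenever |z + 8| < delta.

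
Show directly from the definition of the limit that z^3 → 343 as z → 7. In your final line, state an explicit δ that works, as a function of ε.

δ = min(1, ε/169)

Let ε > 0 be given. We seek δ > 0 with 0 < |z − 7| < δ ⇒ |z^3 − 343| < ε.
Factor: z^3 − 343 = (z − 7)(z^2 + 7z + 49), so |z^3 − 343| = |z − 7|·|z^2 + 7z + 49|.
Restrict δ ≤ 1. Then |z − 7| < 1 gives |z| < 8, so by the triangle inequality |z^2 + 7z + 49| ≤ 8^2 + 7·8 + 49 = 169.
Hence |z^3 − 343| ≤ 169|z − 7|, which is < ε once |z − 7| < ε/169.
Take δ = min(1, ε/169). If 0 < |z − 7| < δ then both bounds hold and |z^3 − 343| ≤ 169|z − 7| < 169·(ε/169) = ε.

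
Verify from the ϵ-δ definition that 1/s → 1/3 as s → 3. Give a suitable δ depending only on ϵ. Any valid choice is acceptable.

Let ϵ > 0 be given. We seek δ > 0 such that 0 < |s − 3| < δ implies |1/s − (1/3)| < ϵ.
|1/s − (1/3)| = |3 − s|/(3·|s|) = |s − 3|/(3|s|).
Require δ ≤ 3/2 so that |s| > 3 − 3/2 = 3/2, hence 3|s| > 9/2.
Then |1/s − (1/3)| < |s − 3|/(9/2), which is < ϵ when |s − 3| < (9/2)ϵ.
Take δ = min(3/2, (9/2)ϵ). Then 0 < |s − 3| < δ gives both |s − 3| < 3/2 and |s − 3| < (9/2)ϵ, so |1/s − (1/3)| < ϵ.

δ = min(3/2, (9/2)ϵ)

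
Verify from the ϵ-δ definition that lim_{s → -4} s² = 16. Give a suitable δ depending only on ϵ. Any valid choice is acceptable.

Let ϵ > 0 be given. We seek δ > 0 with 0 < |s + 4| < δ ⇒ |s² − 16| < ϵ.
Factor: s² − 16 = (s + 4)(s - 4), so |s² − 16| = |s + 4|·|s - 4|.
Restrict δ ≤ 1. Then |s + 4| < 1 gives |s| < 5, so by the triangle inequality |s - 4| ≤ 5 + 4 = 9.
Hence |s² − 16| ≤ 9|s + 4|, which is < ϵ once |s + 4| < ϵ/9.
Take δ = min(1, ϵ/9). If 0 < |s + 4| < δ then both bounds hold and |s² − 16| ≤ 9|s + 4| < 9·(ϵ/9) = ϵ.

δ = min(1, ϵ/9)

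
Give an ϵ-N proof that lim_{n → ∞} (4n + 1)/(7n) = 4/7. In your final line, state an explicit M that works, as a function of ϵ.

M = (1/7)/ϵ

Let ϵ > 0. For n ≥ 1, |(4n + 1)/(7n) − (4/7)| = |7|/(7(7n)) = 7/(7(7n)).
Since 7n ≥ 7n for n ≥ 1, this is ≤ 7/(7·7n) = (1/7)/n.
So |(4n + 1)/(7n) − (4/7)| < ϵ whenever n > (1/7)/ϵ.
Take M = (1/7)/ϵ. If n > M then |(4n + 1)/(7n) − (4/7)| ≤ (1/7)/n < ϵ.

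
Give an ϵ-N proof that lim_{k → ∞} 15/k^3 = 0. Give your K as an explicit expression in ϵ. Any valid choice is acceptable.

K = (15/ϵ)^{1/3}

Fix ϵ > 0. For k ≥ 1, |15/k^3 − 0| = 15/k^3.
15/k^3 < ϵ ⇔ k^3 > 15/ϵ ⇔ k > (15/ϵ)^{1/3}.
Take K = (15/ϵ)^{1/3}. Then k > K implies 15/k^3 < ϵ.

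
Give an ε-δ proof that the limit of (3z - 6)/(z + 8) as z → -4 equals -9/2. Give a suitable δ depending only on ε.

δ = min(2, (4/15)ε)

Let ε > 0. We want δ > 0 with 0 < |z + 4| < δ ⇒ |(3z - 6)/(z + 8) + 9/2| < ε.
Combining over a common denominator, (3z - 6)/(z + 8) + 9/2 = [(3z - 6)·4 − (-18)·(z + 8)] / [4·(z + 8)] = 30(z + 4) / (4(z + 8)).
So |(3z - 6)/(z + 8) + 9/2| = 30|z + 4| / (4·|z + 8|).
Require δ ≤ 2, so |z + 8| ≥ |4| − |z + 4| > 4 − 2 = 2.
Hence |(3z - 6)/(z + 8) + 9/2| < 30|z + 4|/(4·2) = (15/4)|z + 4|, which is < ε once |z + 4| < (4/15)ε.
Take δ = min(2, (4/15)ε). Then 0 < |z + 4| < δ forces both bounds, so |(3z - 6)/(z + 8) + 9/2| < ε.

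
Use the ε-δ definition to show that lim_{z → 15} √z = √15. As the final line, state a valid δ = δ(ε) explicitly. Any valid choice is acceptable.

δ = min(15, √15·ε)

Let ε > 0. We want δ > 0 such that 0 < |z − 15| < δ implies |√z − √15| < ε.
Multiplying by the conjugate, |√z − √15| = |z − 15|/(√z + √15).
Restrict δ ≤ 15 so that |z − 15| < 15 forces z > 0, and then √z + √15 > √15.
Hence |√z − √15| < |z − 15|/√15, which is < ε once |z − 15| < √15·ε.
Take δ = min(15, √15·ε). If 0 < |z − 15| < δ then z > 0 and |√z − √15| < |z − 15|/√15 < ε.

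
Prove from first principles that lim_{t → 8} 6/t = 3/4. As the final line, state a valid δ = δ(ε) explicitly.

δ = min(4, (16/3)ε)

Let ε > 0. We seek δ > 0 such that 0 < |t − 8| < δ implies |6/t − (3/4)| < ε.
|6/t − (3/4)| = 6·|8 − t|/(8·|t|) = 6|t − 8|/(8|t|).
Require δ ≤ 4 so that |t| > 8 − 4 = 4, hence 8|t| > 32.
Then |6/t − (3/4)| < 6|t − 8|/32, which is < ε when |t − 8| < (16/3)ε.
Take δ = min(4, (16/3)ε). Then 0 < |t − 8| < δ gives both |t − 8| < 4 and |t − 8| < (16/3)ε, so |6/t − (3/4)| < ε.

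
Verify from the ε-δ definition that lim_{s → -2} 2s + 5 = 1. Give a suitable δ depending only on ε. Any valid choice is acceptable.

Let ε > 0 be given. We need δ > 0 so that 0 < |s + 2| < δ implies |(2s + 5) − 1| < ε.
|(2s + 5) − 1| = |2s + 4| = 2|s + 2|.
So 2|s + 2| < ε exactly when |s + 2| < ε/2.
Take δ = ε/2. If 0 < |s + 2| < δ then |(2s + 5) − 1| = 2|s + 2| < 2·(ε/2) = ε.

δ = ε/2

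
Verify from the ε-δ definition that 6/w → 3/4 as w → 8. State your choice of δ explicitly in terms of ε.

Let ε > 0 be given. We seek δ > 0 such that 0 < |w − 8| < δ implies |6/w − (3/4)| < ε.
|6/w − (3/4)| = 6·|8 − w|/(8·|w|) = 6|w − 8|/(8|w|).
Require δ ≤ 4 so that |w| > 8 − 4 = 4, hence 8|w| > 32.
Then |6/w − (3/4)| < 6|w − 8|/32, which is < ε when |w − 8| < (16/3)ε.
Take δ = min(4, (16/3)ε). Then 0 < |w − 8| < δ gives both |w − 8| < 4 and |w − 8| < (16/3)ε, so |6/w − (3/4)| < ε.

δ = min(4, (16/3)ε)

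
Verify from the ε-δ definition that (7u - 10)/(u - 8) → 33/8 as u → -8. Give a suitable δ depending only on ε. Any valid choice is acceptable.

δ = min(8, (64/23)ε)

Suppose ε > 0. We want δ > 0 with 0 < |u + 8| < δ ⇒ |(7u - 10)/(u - 8) − (33/8)| < ε.
Combining over a common denominator, (7u - 10)/(u - 8) − (33/8) = [(7u - 10)·(-16) − (-66)·(u - 8)] / [(-16)·(u - 8)] = -46(u + 8) / ((-16)(u - 8)).
So |(7u - 10)/(u - 8) − (33/8)| = 46|u + 8| / (16·|u − 8|).
Restrict δ ≤ 8. Then |u + 8| < 8 gives |u − 8| = |(u + 8) + (-16)| ≥ 16 − 8 = 8.
Hence |(7u - 10)/(u - 8) − (33/8)| < 46|u + 8|/(16·8) = (23/64)|u + 8|, which is < ε once |u + 8| < (64/23)ε.
Take δ = min(8, (64/23)ε). Then 0 < |u + 8| < δ forces both bounds, so |(7u - 10)/(u - 8) − (33/8)| < ε.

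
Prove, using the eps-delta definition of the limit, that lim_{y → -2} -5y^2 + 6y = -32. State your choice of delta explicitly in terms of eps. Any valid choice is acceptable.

delta = min(2, eps/36)

Suppose eps > 0. We want delta > 0 such that 0 < |y + 2| < delta implies |(-5y^2 + 6y) + 32| < eps.
(-5y^2 + 6y) + 32 = -5y^2 + 6y + 32 = (y + 2)(-5y + 16).
So |(-5y^2 + 6y) + 32| = |y + 2|·|-5y + 16|.
Require delta ≤ 2. Then |y + 2| < 2 gives |y| < 4, and by the triangle inequality |-5y + 16| ≤ 5·4 + 16 = 36.
Hence |(-5y^2 + 6y) + 32| ≤ 36|y + 2| < eps provided |y + 2| < eps/36.
Choosing delta = min(2, eps/36) ensures both conditions, hence |(-5y^2 + 6y) + 32| < eps.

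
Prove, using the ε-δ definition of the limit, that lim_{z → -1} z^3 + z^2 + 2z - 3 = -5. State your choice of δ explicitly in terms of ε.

δ = min(1, ε/6)

Fix ε > 0. We want δ > 0 such that 0 < |z + 1| < δ implies |(z^3 + z^2 + 2z - 3) + 5| < ε.
(z^3 + z^2 + 2z - 3) + 5 = z^3 + z^2 + 2z + 2 = (z + 1)(z^2 + 2).
So |(z^3 + z^2 + 2z - 3) + 5| = |z + 1|·|z^2 + 2|.
Require δ ≤ 1. Then |z + 1| < 1 gives |z| < 2, and by the triangle inequality |z^2 + 2| ≤ 2^2 + 2 = 6.
Hence |(z^3 + z^2 + 2z - 3) + 5| ≤ 6|z + 1| < ε provided |z + 1| < ε/6.
Take δ = min(1, ε/6). Then 0 < |z + 1| < δ gives both |z + 1| < 1 and |z + 1| < ε/6, so |(z^3 + z^2 + 2z - 3) + 5| < ε.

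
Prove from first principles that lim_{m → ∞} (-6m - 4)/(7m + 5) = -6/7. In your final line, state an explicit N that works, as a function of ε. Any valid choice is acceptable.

N = (2/49)/ε

Fix ε > 0. For m ≥ 1, |(-6m - 4)/(7m + 5) + 6/7| = |2|/(7(7m + 5)) = 2/(7(7m + 5)).
Since 7m + 5 ≥ 7m for m ≥ 1, this is ≤ 2/(7·7m) = (2/49)/m.
So |(-6m - 4)/(7m + 5) + 6/7| < ε whenever m > (2/49)/ε.
Take N = (2/49)/ε. If m > N then |(-6m - 4)/(7m + 5) + 6/7| ≤ (2/49)/m < ε.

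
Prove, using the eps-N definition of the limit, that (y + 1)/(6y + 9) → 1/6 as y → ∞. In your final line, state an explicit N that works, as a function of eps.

N = (1/12)/eps

Let eps > 0 be given. We seek N > 0 such that y > N implies |(y + 1)/(6y + 9) − (1/6)| < eps.
(y + 1)/(6y + 9) − (1/6) = (6(y + 1) − (6y + 9)) / (6(6y + 9)) = -3/(6(6y + 9)).
For y > 0 we have 6y + 9 > 6y, so |(y + 1)/(6y + 9) − (1/6)| = 3/(6(6y + 9)) < 3/(6·6y) = (1/12)/y.
Thus |(y + 1)/(6y + 9) − (1/6)| < eps whenever y > (1/12)/eps.
Take N = (1/12)/eps. If y > N then |(y + 1)/(6y + 9) − (1/6)| < (1/12)/y < eps.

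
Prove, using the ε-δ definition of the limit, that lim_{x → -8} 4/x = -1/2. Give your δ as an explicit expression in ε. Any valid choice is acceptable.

δ = min(4, 8ε)

Let ε > 0. We seek δ > 0 such that 0 < |x + 8| < δ implies |4/x + 1/2| < ε.
|4/x + 1/2| = 4·|-8 − x|/(8·|x|) = 4|x + 8|/(8|x|).
Require δ ≤ 4 so that |x| > 8 − 4 = 4, hence 8|x| > 32.
Then |4/x + 1/2| < 4|x + 8|/32, which is < ε when |x + 8| < 8ε.
Take δ = min(4, 8ε). Then 0 < |x + 8| < δ gives both |x + 8| < 4 and |x + 8| < 8ε, so |4/x + 1/2| < ε.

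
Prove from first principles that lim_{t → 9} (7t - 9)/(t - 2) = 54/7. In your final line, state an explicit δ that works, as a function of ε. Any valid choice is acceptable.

Fix ε > 0. We want δ > 0 with 0 < |t − 9| < δ ⇒ |(7t - 9)/(t - 2) − (54/7)| < ε.
Combining over a common denominator, (7t - 9)/(t - 2) − (54/7) = [(7t - 9)·7 − 54·(t - 2)] / [7·(t - 2)] = -5(t − 9) / (7(t - 2)).
So |(7t - 9)/(t - 2) − (54/7)| = 5|t − 9| / (7·|t − 2|).
Require δ ≤ 7/2, so |t − 2| ≥ |7| − |t − 9| > 7 − 7/2 = 7/2.
Hence |(7t - 9)/(t - 2) − (54/7)| < 5|t − 9|/(7·(7/2)) = (10/49)|t − 9|, which is < ε once |t − 9| < (49/10)ε.
Take δ = min(7/2, (49/10)ε). Then 0 < |t − 9| < δ forces both bounds, so |(7t - 9)/(t - 2) − (54/7)| < ε.

δ = min(7/2, (49/10)ε)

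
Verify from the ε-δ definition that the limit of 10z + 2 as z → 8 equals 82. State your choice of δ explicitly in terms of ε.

Let ε > 0 be given. We need δ > 0 so that 0 < |z − 8| < δ implies |(10z + 2) − 82| < ε.
|(10z + 2) − 82| = |10z - 80| = 10|z − 8|.
Thus it suffices that |z − 8| < ε/10.
Choosing δ = ε/10 gives |(10z + 2) − 82| = 10|z − 8| < ε whenever |z − 8| < δ.

δ = ε/10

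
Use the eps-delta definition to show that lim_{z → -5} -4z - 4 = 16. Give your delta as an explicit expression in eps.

delta = eps/4

Let eps > 0 be given. We need delta > 0 so that 0 < |z + 5| < delta implies |(-4z - 4) − 16| < eps.
Since (-4z - 4) − 16 = -4(z + 5), we have |(-4z - 4) − 16| = 4|z + 5|.
So 4|z + 5| < eps exactly when |z + 5| < eps/4.
Choosing delta = eps/4 gives |(-4z - 4) − 16| = 4|z + 5| < eps whenever |z + 5| < delta.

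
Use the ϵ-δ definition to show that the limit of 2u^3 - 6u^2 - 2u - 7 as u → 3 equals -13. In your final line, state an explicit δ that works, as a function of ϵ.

δ = min(2, ϵ/52)

Suppose ϵ > 0. We want δ > 0 such that 0 < |u − 3| < δ implies |(2u^3 - 6u^2 - 2u - 7) + 13| < ϵ.
(2u^3 - 6u^2 - 2u - 7) + 13 = 2u^3 - 6u^2 - 2u + 6 = (u − 3)(2u^2 - 2).
So |(2u^3 - 6u^2 - 2u - 7) + 13| = |u − 3|·|2u^2 - 2|.
Require δ ≤ 2. Then |u − 3| < 2 gives |u| < 5, and by the triangle inequality |2u^2 - 2| ≤ 2·5^2 + 2 = 52.
Hence |(2u^3 - 6u^2 - 2u - 7) + 13| ≤ 52|u − 3| < ϵ provided |u − 3| < ϵ/52.
Choosing δ = min(2, ϵ/52) ensures both conditions, hence |(2u^3 - 6u^2 - 2u - 7) + 13| < ϵ.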